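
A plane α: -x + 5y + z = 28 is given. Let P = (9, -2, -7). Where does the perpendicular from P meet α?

Foot = P − λn with λ = (n·P − d)/|n|² = (-26 − 28)/27 = -2.
Foot = (9, -2, -7) − (-2)·(-1, 5, 1) = (7, 8, -5).

(7, 8, -5)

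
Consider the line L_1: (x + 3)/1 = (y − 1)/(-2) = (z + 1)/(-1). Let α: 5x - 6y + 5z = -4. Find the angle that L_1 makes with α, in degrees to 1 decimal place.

31.9

L_1 has direction (1, -2, -1) through (-3, 1, -1).
sin θ = |n·v| / (|n||v|) = |12| / (√86 · √6) = 0.52827.
θ ≈ 31.9°.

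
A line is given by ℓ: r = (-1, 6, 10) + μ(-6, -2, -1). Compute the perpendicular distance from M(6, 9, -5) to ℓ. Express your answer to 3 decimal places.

Taking (-1, 6, 10) on ℓ with direction v = (-6, -2, -1): w = M − (-1, 6, 10) = (7, 3, -15), and w × v = (-33, 97, 4).
Distance = |w × v| / |v| = √10514 / √41 ≈ 16.014.

16.014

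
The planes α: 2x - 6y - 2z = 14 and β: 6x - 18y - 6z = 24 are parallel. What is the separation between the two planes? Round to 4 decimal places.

0.9045

Rescale β by 1/3: 2x - 6y - 2z = 8. Then distance = |14 − 8| / √44 ≈ 0.9045.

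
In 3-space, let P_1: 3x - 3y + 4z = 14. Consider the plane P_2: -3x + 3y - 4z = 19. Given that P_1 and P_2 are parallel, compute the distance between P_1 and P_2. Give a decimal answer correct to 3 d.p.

5.659

Rescale P_2 by 1/(-1): 3x - 3y + 4z = -19. Then distance = |14 − (-19)| / √34 ≈ 5.659.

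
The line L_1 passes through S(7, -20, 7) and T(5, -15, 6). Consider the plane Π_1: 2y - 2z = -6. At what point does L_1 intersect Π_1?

(-1, 0, 3)

A direction vector for L_1 is T − S = (-2, 5, -1).
Substitute r = (7, -20, 7) + t(-2, 5, -1) into the plane: -54 + 12t = -6, so t = 4.
Intersection: (7, -20, 7) + 4·(-2, 5, -1) = (-1, 0, 3).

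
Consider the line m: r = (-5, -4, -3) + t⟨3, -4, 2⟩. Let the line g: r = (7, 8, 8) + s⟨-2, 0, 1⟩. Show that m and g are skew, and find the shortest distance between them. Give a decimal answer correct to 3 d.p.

Common perpendicular direction n = (3, -4, 2) × (-2, 0, 1) = (-4, -7, -8).
With w = (7, 8, 8) − (-5, -4, -3) = (12, 12, 11), w · n = -220.
Since n ≠ 0 the lines are not parallel, and w · n = -220 ≠ 0 so they do not intersect; hence they are skew.
Distance = |w · n| / |n| = |-220| / √129 ≈ 19.370.

19.370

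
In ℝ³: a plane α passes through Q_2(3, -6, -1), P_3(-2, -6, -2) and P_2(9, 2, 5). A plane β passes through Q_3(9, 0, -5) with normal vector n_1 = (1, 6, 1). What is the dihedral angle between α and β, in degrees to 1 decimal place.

Q_2P_3 = (-5, 0, -1), Q_2P_2 = (6, 8, 6); a normal to α is Q_2P_3 × Q_2P_2 = (8, 24, -40).
Using Q_2: α has equation 8x + 24y - 40z = -80.
β: n_1·r = n_1·Q_3 gives x + 6y + z = 4.
cos θ = |n₁·n₂| / (|n₁||n₂|) = |112| / (√2240 · √38).
θ = arccos(0.38389) ≈ 67.4°.

67.4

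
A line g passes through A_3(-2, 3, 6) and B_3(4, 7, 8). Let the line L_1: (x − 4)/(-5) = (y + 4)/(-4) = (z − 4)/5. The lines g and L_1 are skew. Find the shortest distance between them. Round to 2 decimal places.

9.31

A direction vector for g is B_3 − A_3 = (6, 4, 2).
L_1 has direction (-5, -4, 5) through (4, -4, 4).
Common perpendicular direction n = (6, 4, 2) × (-5, -4, 5) = (28, -40, -4).
With w = (4, -4, 4) − (-2, 3, 6) = (6, -7, -2), w · n = 456.
Distance = |w · n| / |n| = |456| / √2400 ≈ 9.31.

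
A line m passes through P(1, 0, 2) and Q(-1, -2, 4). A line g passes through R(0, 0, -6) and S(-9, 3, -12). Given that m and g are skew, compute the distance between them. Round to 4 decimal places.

4.7834

A direction vector for m is Q − P = (-2, -2, 2).
A direction vector for g is S − R = (-9, 3, -6).
Common perpendicular direction n = (-2, -2, 2) × (-9, 3, -6) = (6, -30, -24).
With w = (0, 0, -6) − (1, 0, 2) = (-1, 0, -8), w · n = 186.
Distance = |w · n| / |n| = |186| / √1512 ≈ 4.7834.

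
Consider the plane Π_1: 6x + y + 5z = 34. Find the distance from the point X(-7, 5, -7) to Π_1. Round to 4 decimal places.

13.4620

n·X − d = (6)·(-7) + (1)·(5) + (5)·(-7) − 34 = -106; |n| = √62.
Distance = |-106| / √62 = 106/√62 ≈ 13.4620.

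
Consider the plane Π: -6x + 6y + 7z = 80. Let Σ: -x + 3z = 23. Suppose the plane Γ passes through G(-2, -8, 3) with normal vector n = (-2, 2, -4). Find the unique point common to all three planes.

Γ: n·r = n·G gives -2x + 2y - 4z = -24.
Solving the 3×3 linear system -6x + 6y + 7z = 80, -x + 3z = 23, -2x + 2y - 4z = -24 (e.g. by elimination or Cramer's rule, determinant = -38) gives (1, 5, 8).

(1, 5, 8)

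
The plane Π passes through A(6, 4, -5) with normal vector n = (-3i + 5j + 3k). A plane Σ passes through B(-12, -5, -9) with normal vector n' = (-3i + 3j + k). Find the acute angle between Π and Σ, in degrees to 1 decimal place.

Π: n·r = n·A gives -3x + 5y + 3z = -13.
Σ: n'·r = n'·B gives -3x + 3y + z = 12.
cos θ = |n₁·n₂| / (|n₁||n₂|) = |27| / (√43 · √19).
θ = arccos(0.94461) ≈ 19.2°.

19.2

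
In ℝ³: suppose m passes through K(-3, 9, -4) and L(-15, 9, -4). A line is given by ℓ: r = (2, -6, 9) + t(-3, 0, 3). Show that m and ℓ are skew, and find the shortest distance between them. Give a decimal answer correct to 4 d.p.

A direction vector for m is L − K = (-12, 0, 0).
Common perpendicular direction n = (-12, 0, 0) × (-3, 0, 3) = (0, 36, 0).
With w = (2, -6, 9) − (-3, 9, -4) = (5, -15, 13), w · n = -540.
Since n ≠ 0 the lines are not parallel, and w · n = -540 ≠ 0 so they do not intersect; hence they are skew.
Distance = |w · n| / |n| = |-540| / √1296 ≈ 15.0000.

15.0000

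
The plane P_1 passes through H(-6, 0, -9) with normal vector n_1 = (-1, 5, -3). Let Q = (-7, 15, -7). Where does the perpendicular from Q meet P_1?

P_1: n_1·r = n_1·H gives -x + 5y - 3z = 33.
Foot = Q − λn with λ = (n·Q − d)/|n|² = (103 − 33)/35 = 2.
Foot = (-7, 15, -7) − 2·(-1, 5, -3) = (-5, 5, -1).

(-5, 5, -1)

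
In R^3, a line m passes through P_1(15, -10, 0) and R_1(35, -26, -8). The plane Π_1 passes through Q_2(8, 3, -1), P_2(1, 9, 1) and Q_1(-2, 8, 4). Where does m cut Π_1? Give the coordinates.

(0, 2, 6)

A direction vector for m is R_1 − P_1 = (20, -16, -8).
Q_2P_2 = (-7, 6, 2), Q_2Q_1 = (-10, 5, 5); a normal to Π_1 is Q_2P_2 × Q_2Q_1 = (20, 15, 25).
Using Q_2: Π_1 has equation 20x + 15y + 25z = 180.
Substitute r = (15, -10, 0) + t(20, -16, -8) into the plane: 150 + (-40)t = 180, so t = -3/4.
Intersection: (15, -10, 0) + (-3/4)·(20, -16, -8) = (0, 2, 6).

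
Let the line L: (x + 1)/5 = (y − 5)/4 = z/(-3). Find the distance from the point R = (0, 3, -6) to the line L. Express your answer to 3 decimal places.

6.042

L has direction (5, 4, -3) through (-1, 5, 0).
Taking (-1, 5, 0) on L with direction v = (5, 4, -3): w = R − (-1, 5, 0) = (1, -2, -6), and w × v = (30, -27, 14).
Distance = |w × v| / |v| = √1825 / √50 ≈ 6.042.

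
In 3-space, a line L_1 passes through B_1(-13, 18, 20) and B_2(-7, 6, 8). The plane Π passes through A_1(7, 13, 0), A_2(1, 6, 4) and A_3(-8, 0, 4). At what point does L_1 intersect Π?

(-5, 2, 4)

A direction vector for L_1 is B_2 − B_1 = (6, -12, -12).
A_1A_2 = (-6, -7, 4), A_1A_3 = (-15, -13, 4); a normal to Π is A_1A_2 × A_1A_3 = (24, -36, -27).
Using A_1: Π has equation 24x - 36y - 27z = -300.
Substitute r = (-13, 18, 20) + t(6, -12, -12) into the plane: -1500 + 900t = -300, so t = 4/3.
Intersection: (-13, 18, 20) + (4/3)·(6, -12, -12) = (-5, 2, 4).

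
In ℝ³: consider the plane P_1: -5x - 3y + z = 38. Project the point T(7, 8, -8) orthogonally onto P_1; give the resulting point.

(-8, -1, -5)

Foot = T − λn with λ = (n·T − d)/|n|² = (-67 − 38)/35 = -3.
Foot = (7, 8, -8) − (-3)·(-5, -3, 1) = (-8, -1, -5).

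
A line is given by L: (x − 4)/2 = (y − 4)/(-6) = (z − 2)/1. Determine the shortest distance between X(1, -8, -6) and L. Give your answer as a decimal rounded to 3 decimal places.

L has direction (2, -6, 1) through (4, 4, 2).
Taking (4, 4, 2) on L with direction v = (2, -6, 1): w = X − (4, 4, 2) = (-3, -12, -8), and w × v = (-60, -13, 42).
Distance = |w × v| / |v| = √5533 / √41 ≈ 11.617.

11.617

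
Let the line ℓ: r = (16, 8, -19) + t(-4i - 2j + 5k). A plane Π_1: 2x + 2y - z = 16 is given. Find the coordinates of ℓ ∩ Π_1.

(4, 2, -4)

Substitute r = (16, 8, -19) + t(-4, -2, 5) into the plane: 67 + (-17)t = 16, so t = 3.
Intersection: (16, 8, -19) + 3·(-4, -2, 5) = (4, 2, -4).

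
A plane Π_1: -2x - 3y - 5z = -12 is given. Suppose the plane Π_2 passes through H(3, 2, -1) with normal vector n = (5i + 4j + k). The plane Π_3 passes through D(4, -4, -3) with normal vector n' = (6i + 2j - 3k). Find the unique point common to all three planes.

Π_2: n·r = n·H gives 5x + 4y + z = 22.
Π_3: n'·r = n'·D gives 6x + 2y - 3z = 25.
Solving the 3×3 linear system -2x - 3y - 5z = -12, 5x + 4y + z = 22, 6x + 2y - 3z = 25 (e.g. by elimination or Cramer's rule, determinant = 35) gives (5, -1, 1).

(5, -1, 1)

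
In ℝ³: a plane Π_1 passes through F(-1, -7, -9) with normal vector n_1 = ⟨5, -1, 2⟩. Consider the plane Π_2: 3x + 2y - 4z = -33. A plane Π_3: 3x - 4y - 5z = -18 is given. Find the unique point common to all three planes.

Π_1: n_1·r = n_1·F gives 5x - y + 2z = -16.
Solving the 3×3 linear system 5x - y + 2z = -16, 3x + 2y - 4z = -33, 3x - 4y - 5z = -18 (e.g. by elimination or Cramer's rule, determinant = -169) gives (-5, -3, 3).

(-5, -3, 3)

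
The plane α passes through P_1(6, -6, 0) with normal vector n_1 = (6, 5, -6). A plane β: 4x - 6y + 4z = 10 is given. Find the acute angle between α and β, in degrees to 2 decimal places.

α: n_1·r = n_1·P_1 gives 6x + 5y - 6z = 6.
cos θ = |n₁·n₂| / (|n₁||n₂|) = |-30| / (√97 · √68).
θ = arccos(0.36939) ≈ 68.32°.

68.32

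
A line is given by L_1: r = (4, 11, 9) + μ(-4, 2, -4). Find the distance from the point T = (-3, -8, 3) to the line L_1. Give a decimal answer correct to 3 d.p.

20.989

Taking (4, 11, 9) on L_1 with direction v = (-4, 2, -4): w = T − (4, 11, 9) = (-7, -19, -6), and w × v = (88, -4, -90).
Distance = |w × v| / |v| = √15860 / √36 ≈ 20.989.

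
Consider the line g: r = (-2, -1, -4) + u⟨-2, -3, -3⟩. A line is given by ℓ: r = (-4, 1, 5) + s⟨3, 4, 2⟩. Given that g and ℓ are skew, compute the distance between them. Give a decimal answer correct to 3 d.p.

1.651

Common perpendicular direction n = (-2, -3, -3) × (3, 4, 2) = (6, -5, 1).
With w = (-4, 1, 5) − (-2, -1, -4) = (-2, 2, 9), w · n = -13.
Distance = |w · n| / |n| = |-13| / √62 ≈ 1.651.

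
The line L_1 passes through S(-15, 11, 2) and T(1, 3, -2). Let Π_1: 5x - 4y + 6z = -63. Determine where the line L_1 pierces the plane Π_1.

(-7, 7, 0)

A direction vector for L_1 is T − S = (16, -8, -4).
Substitute r = (-15, 11, 2) + t(16, -8, -4) into the plane: -107 + 88t = -63, so t = 1/2.
Intersection: (-15, 11, 2) + (1/2)·(16, -8, -4) = (-7, 7, 0).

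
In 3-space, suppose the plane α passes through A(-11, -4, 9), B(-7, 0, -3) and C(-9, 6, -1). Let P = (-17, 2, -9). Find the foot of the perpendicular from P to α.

(-7, 4, -5)

AB = (4, 4, -12), AC = (2, 10, -10); a normal to α is AB × AC = (80, 16, 32).
Using A: α has equation 80x + 16y + 32z = -656.
Foot = P − λn with λ = (n·P − d)/|n|² = (-1616 − (-656))/7680 = -1/8.
Foot = (-17, 2, -9) − (-1/8)·(80, 16, 32) = (-7, 4, -5).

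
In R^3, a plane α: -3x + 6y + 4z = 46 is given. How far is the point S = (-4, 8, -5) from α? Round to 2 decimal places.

0.77

n·S − d = (-3)·(-4) + (6)·(8) + (4)·(-5) − 46 = -6; |n| = √61.
Distance = |-6| / √61 = 6/√61 ≈ 0.77.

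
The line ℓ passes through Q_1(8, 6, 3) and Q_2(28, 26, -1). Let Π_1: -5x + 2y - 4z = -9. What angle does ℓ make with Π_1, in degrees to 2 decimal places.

13.27

A direction vector for ℓ is Q_2 − Q_1 = (20, 20, -4).
sin θ = |n·v| / (|n||v|) = |-44| / (√45 · √816) = 0.22962.
θ ≈ 13.27°.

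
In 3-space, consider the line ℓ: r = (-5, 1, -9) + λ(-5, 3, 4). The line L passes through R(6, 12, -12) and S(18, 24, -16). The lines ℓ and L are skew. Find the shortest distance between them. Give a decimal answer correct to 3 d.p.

A direction vector for L is S − R = (12, 12, -4).
Common perpendicular direction n = (-5, 3, 4) × (12, 12, -4) = (-60, 28, -96).
With w = (6, 12, -12) − (-5, 1, -9) = (11, 11, -3), w · n = -64.
Distance = |w · n| / |n| = |-64| / √13600 ≈ 0.549.

0.549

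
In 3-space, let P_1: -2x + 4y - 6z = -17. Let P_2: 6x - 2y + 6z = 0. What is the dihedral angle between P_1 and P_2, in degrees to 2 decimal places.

30.86

cos θ = |n₁·n₂| / (|n₁||n₂|) = |-56| / (√56 · √76).
θ = arccos(0.85840) ≈ 30.86°.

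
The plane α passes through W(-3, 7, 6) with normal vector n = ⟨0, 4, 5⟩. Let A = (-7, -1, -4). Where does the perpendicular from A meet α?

(-7, 7, 6)

α: n·r = n·W gives 4y + 5z = 58.
Foot = A − λn with λ = (n·A − d)/|n|² = (-24 − 58)/41 = -2.
Foot = (-7, -1, -4) − (-2)·(0, 4, 5) = (-7, 7, 6).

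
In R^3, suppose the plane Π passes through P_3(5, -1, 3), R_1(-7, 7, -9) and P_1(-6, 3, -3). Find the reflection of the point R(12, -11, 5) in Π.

(12, 1, 13)

P_3R_1 = (-12, 8, -12), P_3P_1 = (-11, 4, -6); a normal to Π is P_3R_1 × P_3P_1 = (0, 60, 40).
Using P_3: Π has equation 60y + 40z = 60.
λ = (n·R − d)/|n|² = (-460 − 60)/5200 = -1/10.
Reflection = R − 2λn = (12, -11, 5) − (-1/5)·(0, 60, 40) = (12, 1, 13).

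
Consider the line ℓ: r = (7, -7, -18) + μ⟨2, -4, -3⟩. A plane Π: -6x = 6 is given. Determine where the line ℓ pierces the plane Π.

(-1, 9, -6)

Substitute r = (7, -7, -18) + t(2, -4, -3) into the plane: -42 + (-12)t = 6, so t = -4.
Intersection: (7, -7, -18) + (-4)·(2, -4, -3) = (-1, 9, -6).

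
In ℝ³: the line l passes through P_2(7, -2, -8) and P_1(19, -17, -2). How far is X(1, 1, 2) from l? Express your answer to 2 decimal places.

A direction vector for l is P_1 − P_2 = (12, -15, 6).
Taking (7, -2, -8) on l with direction v = (12, -15, 6): w = X − (7, -2, -8) = (-6, 3, 10), and w × v = (168, 156, 54).
Distance = |w × v| / |v| = √55476 / √405 ≈ 11.70.

11.70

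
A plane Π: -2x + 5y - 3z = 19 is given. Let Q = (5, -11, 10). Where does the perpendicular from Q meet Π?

Foot = Q − λn with λ = (n·Q − d)/|n|² = (-95 − 19)/38 = -3.
Foot = (5, -11, 10) − (-3)·(-2, 5, -3) = (-1, 4, 1).

(-1, 4, 1)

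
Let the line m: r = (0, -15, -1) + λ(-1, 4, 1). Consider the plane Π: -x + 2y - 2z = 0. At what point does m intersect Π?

Substitute r = (0, -15, -1) + t(-1, 4, 1) into the plane: -28 + 7t = 0, so t = 4.
Intersection: (0, -15, -1) + 4·(-1, 4, 1) = (-4, 1, 3).

(-4, 1, 3)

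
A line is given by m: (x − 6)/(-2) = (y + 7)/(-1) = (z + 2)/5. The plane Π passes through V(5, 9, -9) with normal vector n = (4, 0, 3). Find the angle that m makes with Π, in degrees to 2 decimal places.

m has direction (-2, -1, 5) through (6, -7, -2).
Π: n·r = n·V gives 4x + 3z = -7.
sin θ = |n·v| / (|n||v|) = |7| / (√25 · √30) = 0.25560.
θ ≈ 14.81°.

14.81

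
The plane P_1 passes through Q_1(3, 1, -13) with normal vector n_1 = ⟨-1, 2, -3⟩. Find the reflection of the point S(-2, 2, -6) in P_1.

P_1: n_1·r = n_1·Q_1 gives -x + 2y - 3z = 38.
λ = (n·S − d)/|n|² = (24 − 38)/14 = -1.
Reflection = S − 2λn = (-2, 2, -6) − (-2)·(-1, 2, -3) = (-4, 6, -12).

(-4, 6, -12)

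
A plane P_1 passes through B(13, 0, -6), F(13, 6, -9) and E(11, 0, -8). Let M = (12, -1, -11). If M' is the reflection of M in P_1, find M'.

(8, 1, -7)

BF = (0, 6, -3), BE = (-2, 0, -2); a normal to P_1 is BF × BE = (-12, 6, 12).
Using B: P_1 has equation -12x + 6y + 12z = -228.
λ = (n·M − d)/|n|² = (-282 − (-228))/324 = -1/6.
Reflection = M − 2λn = (12, -1, -11) − (-1/3)·(-12, 6, 12) = (8, 1, -7).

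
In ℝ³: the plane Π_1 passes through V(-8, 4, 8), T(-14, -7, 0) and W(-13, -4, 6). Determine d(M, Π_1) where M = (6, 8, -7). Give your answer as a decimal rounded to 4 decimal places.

VT = (-6, -11, -8), VW = (-5, -8, -2); a normal to Π_1 is VT × VW = (-42, 28, -7).
Using V: Π_1 has equation -42x + 28y - 7z = 392.
n·M − d = (-42)·(6) + (28)·(8) + (-7)·(-7) − 392 = -371; |n| = √2597.
Distance = |-371| / √2597 = 371/√2597 ≈ 7.2801.

7.2801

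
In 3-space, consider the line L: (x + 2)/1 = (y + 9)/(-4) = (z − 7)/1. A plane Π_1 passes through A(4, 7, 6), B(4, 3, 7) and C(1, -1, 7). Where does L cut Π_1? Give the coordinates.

L has direction (1, -4, 1) through (-2, -9, 7).
AB = (0, -4, 1), AC = (-3, -8, 1); a normal to Π_1 is AB × AC = (4, -3, -12).
Using A: Π_1 has equation 4x - 3y - 12z = -77.
Substitute r = (-2, -9, 7) + t(1, -4, 1) into the plane: -65 + 4t = -77, so t = -3.
Intersection: (-2, -9, 7) + (-3)·(1, -4, 1) = (-5, 3, 4).

(-5, 3, 4)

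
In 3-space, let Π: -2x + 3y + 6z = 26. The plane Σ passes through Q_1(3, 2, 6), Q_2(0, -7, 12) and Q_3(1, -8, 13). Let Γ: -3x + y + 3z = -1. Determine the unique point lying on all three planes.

Q_1Q_2 = (-3, -9, 6), Q_1Q_3 = (-2, -10, 7); a normal to Σ is Q_1Q_2 × Q_1Q_3 = (-3, 9, 12).
Using Q_1: Σ has equation -3x + 9y + 12z = 81.
Solving the 3×3 linear system -2x + 3y + 6z = 26, -3x + 9y + 12z = 81, -3x + y + 3z = -1 (e.g. by elimination or Cramer's rule, determinant = 33) gives (5, 8, 2).

(5, 8, 2)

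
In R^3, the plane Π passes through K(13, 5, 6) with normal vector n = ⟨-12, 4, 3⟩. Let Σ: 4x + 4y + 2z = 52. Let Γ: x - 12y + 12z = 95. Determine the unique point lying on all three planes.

Π: n·r = n·K gives -12x + 4y + 3z = -118.
Solving the 3×3 linear system -12x + 4y + 3z = -118, 4x + 4y + 2z = 52, x - 12y + 12z = 95 (e.g. by elimination or Cramer's rule, determinant = -1204) gives (11, -1, 6).

(11, -1, 6)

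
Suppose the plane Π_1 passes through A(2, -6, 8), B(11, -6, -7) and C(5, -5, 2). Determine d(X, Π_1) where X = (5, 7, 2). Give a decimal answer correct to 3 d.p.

5.490

AB = (9, 0, -15), AC = (3, 1, -6); a normal to Π_1 is AB × AC = (15, 9, 9).
Using A: Π_1 has equation 15x + 9y + 9z = 48.
n·X − d = (15)·(5) + (9)·(7) + (9)·(2) − 48 = 108; |n| = √387.
Distance = |108| / √387 = 108/√387 ≈ 5.490.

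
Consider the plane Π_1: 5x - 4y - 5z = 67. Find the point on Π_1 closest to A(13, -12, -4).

(8, -8, 1)

Foot = A − λn with λ = (n·A − d)/|n|² = (133 − 67)/66 = 1.
Foot = (13, -12, -4) − 1·(5, -4, -5) = (8, -8, 1).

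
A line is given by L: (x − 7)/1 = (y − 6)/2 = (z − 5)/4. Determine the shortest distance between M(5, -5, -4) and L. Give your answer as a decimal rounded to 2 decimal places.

5.88

L has direction (1, 2, 4) through (7, 6, 5).
Taking (7, 6, 5) on L with direction v = (1, 2, 4): w = M − (7, 6, 5) = (-2, -11, -9), and w × v = (-26, -1, 7).
Distance = |w × v| / |v| = √726 / √21 ≈ 5.88.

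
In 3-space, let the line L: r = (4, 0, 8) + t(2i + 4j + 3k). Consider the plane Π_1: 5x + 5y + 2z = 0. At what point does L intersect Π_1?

Substitute r = (4, 0, 8) + t(2, 4, 3) into the plane: 36 + 36t = 0, so t = -1.
Intersection: (4, 0, 8) + (-1)·(2, 4, 3) = (2, -4, 5).

(2, -4, 5)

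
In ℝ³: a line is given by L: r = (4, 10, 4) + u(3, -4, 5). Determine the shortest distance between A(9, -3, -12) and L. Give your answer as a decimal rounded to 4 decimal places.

Taking (4, 10, 4) on L with direction v = (3, -4, 5): w = A − (4, 10, 4) = (5, -13, -16), and w × v = (-129, -73, 19).
Distance = |w × v| / |v| = √22331 / √50 ≈ 21.1334.

21.1334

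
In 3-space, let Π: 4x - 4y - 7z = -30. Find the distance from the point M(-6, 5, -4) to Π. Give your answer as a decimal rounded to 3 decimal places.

1.556

n·M − d = (4)·(-6) + (-4)·(5) + (-7)·(-4) − (-30) = 14; |n| = √81.
Distance = |14| / √81 = 14/√81 ≈ 1.556.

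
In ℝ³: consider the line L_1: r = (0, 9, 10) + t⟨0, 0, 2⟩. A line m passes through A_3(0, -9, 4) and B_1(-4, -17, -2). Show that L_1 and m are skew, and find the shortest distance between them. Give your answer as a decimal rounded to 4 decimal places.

A direction vector for m is B_1 − A_3 = (-4, -8, -6).
Common perpendicular direction n = (0, 0, 2) × (-4, -8, -6) = (16, -8, 0).
With w = (0, -9, 4) − (0, 9, 10) = (0, -18, -6), w · n = 144.
Since n ≠ 0 the lines are not parallel, and w · n = 144 ≠ 0 so they do not intersect; hence they are skew.
Distance = |w · n| / |n| = |144| / √320 ≈ 8.0498.

8.0498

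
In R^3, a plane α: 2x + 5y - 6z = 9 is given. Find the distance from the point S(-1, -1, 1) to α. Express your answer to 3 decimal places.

2.729

n·S − d = (2)·(-1) + (5)·(-1) + (-6)·(1) − 9 = -22; |n| = √65.
Distance = |-22| / √65 = 22/√65 ≈ 2.729.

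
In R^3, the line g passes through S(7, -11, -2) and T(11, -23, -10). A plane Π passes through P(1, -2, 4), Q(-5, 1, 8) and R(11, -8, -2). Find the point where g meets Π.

A direction vector for g is T − S = (4, -12, -8).
PQ = (-6, 3, 4), PR = (10, -6, -6); a normal to Π is PQ × PR = (6, 4, 6).
Using P: Π has equation 6x + 4y + 6z = 22.
Substitute r = (7, -11, -2) + t(4, -12, -8) into the plane: -14 + (-72)t = 22, so t = -1/2.
Intersection: (7, -11, -2) + (-1/2)·(4, -12, -8) = (5, -5, 2).

(5, -5, 2)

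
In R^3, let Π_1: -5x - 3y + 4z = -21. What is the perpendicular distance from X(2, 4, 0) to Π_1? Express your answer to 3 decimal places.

n·X − d = (-5)·(2) + (-3)·(4) + (4)·(0) − (-21) = -1; |n| = √50.
Distance = |-1| / √50 = 1/√50 ≈ 0.141.

0.141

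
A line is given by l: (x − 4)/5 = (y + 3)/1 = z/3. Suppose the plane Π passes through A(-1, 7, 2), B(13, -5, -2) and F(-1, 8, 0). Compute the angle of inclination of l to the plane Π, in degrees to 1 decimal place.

57.7

l has direction (5, 1, 3) through (4, -3, 0).
AB = (14, -12, -4), AF = (0, 1, -2); a normal to Π is AB × AF = (28, 28, 14).
Using A: Π has equation 28x + 28y + 14z = 196.
sin θ = |n·v| / (|n||v|) = |210| / (√1764 · √35) = 0.84515.
θ ≈ 57.7°.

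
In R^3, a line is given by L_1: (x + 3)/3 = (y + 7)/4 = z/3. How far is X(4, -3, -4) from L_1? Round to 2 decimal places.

7.91

L_1 has direction (3, 4, 3) through (-3, -7, 0).
Taking (-3, -7, 0) on L_1 with direction v = (3, 4, 3): w = X − (-3, -7, 0) = (7, 4, -4), and w × v = (28, -33, 16).
Distance = |w × v| / |v| = √2129 / √34 ≈ 7.91.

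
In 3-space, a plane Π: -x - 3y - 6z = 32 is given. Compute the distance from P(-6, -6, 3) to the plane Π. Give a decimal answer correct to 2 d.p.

n·P − d = (-1)·(-6) + (-3)·(-6) + (-6)·(3) − 32 = -26; |n| = √46.
Distance = |-26| / √46 = 26/√46 ≈ 3.83.

3.83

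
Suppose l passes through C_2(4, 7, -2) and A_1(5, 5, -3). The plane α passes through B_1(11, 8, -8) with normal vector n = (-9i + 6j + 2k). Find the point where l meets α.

A direction vector for l is A_1 − C_2 = (1, -2, -1).
α: n·r = n·B_1 gives -9x + 6y + 2z = -67.
Substitute r = (4, 7, -2) + t(1, -2, -1) into the plane: 2 + (-23)t = -67, so t = 3.
Intersection: (4, 7, -2) + 3·(1, -2, -1) = (7, 1, -5).

(7, 1, -5)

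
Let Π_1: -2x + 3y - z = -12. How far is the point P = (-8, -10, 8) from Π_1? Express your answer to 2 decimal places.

n·P − d = (-2)·(-8) + (3)·(-10) + (-1)·(8) − (-12) = -10; |n| = √14.
Distance = |-10| / √14 = 10/√14 ≈ 2.67.

2.67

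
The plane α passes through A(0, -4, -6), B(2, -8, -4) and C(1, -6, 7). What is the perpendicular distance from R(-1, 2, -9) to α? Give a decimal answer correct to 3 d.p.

AB = (2, -4, 2), AC = (1, -2, 13); a normal to α is AB × AC = (-48, -24, 0).
Using A: α has equation -48x - 24y = 96.
n·R − d = (-48)·(-1) + (-24)·(2) + (0)·(-9) − 96 = -96; |n| = √2880.
Distance = |-96| / √2880 = 96/√2880 ≈ 1.789.

1.789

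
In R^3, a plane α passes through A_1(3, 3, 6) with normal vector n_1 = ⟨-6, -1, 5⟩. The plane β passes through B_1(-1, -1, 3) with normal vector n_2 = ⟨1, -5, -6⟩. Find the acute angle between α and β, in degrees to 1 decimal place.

α: n_1·r = n_1·A_1 gives -6x - y + 5z = 9.
β: n_2·r = n_2·B_1 gives x - 5y - 6z = -14.
cos θ = |n₁·n₂| / (|n₁||n₂|) = |-31| / (√62 · √62).
θ = arccos(0.50000) ≈ 60.0°.

60.0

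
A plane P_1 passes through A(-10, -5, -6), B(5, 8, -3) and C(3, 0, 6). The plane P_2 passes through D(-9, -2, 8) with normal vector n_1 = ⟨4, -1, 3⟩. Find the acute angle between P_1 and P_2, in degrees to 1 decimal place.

AB = (15, 13, 3), AC = (13, 5, 12); a normal to P_1 is AB × AC = (141, -141, -94).
Using A: P_1 has equation 141x - 141y - 94z = -141.
P_2: n_1·r = n_1·D gives 4x - y + 3z = -10.
cos θ = |n₁·n₂| / (|n₁||n₂|) = |423| / (√48598 · √26).
θ = arccos(0.37631) ≈ 67.9°.

67.9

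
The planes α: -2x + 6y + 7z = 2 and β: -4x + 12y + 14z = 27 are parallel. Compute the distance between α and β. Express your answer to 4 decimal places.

1.2190

Rescale β by 1/2: -2x + 6y + 7z = 27/2. Then distance = |2 − (27/2)| / √89 ≈ 1.2190.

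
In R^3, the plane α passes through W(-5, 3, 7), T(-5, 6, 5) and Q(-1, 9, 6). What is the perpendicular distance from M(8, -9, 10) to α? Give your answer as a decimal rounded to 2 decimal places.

10.41

WT = (0, 3, -2), WQ = (4, 6, -1); a normal to α is WT × WQ = (9, -8, -12).
Using W: α has equation 9x - 8y - 12z = -153.
n·M − d = (9)·(8) + (-8)·(-9) + (-12)·(10) − (-153) = 177; |n| = √289.
Distance = |177| / √289 = 177/√289 ≈ 10.41.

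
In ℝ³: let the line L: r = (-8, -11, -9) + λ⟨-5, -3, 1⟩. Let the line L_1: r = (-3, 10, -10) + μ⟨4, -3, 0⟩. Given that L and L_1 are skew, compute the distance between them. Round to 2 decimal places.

Common perpendicular direction n = (-5, -3, 1) × (4, -3, 0) = (3, 4, 27).
With w = (-3, 10, -10) − (-8, -11, -9) = (5, 21, -1), w · n = 72.
Distance = |w · n| / |n| = |72| / √754 ≈ 2.62.

2.62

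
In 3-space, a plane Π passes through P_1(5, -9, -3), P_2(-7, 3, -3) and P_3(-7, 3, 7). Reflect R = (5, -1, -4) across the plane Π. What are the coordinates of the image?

P_1P_2 = (-12, 12, 0), P_1P_3 = (-12, 12, 10); a normal to Π is P_1P_2 × P_1P_3 = (120, 120, 0).
Using P_1: Π has equation 120x + 120y = -480.
λ = (n·R − d)/|n|² = (480 − (-480))/28800 = 1/30.
Reflection = R − 2λn = (5, -1, -4) − (1/15)·(120, 120, 0) = (-3, -9, -4).

(-3, -9, -4)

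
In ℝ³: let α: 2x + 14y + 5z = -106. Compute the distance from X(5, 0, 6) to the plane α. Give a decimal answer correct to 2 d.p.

n·X − d = (2)·(5) + (14)·(0) + (5)·(6) − (-106) = 146; |n| = √225.
Distance = |146| / √225 = 146/√225 ≈ 9.73.

9.73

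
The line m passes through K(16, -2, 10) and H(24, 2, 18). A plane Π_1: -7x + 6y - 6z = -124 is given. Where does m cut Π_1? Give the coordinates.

A direction vector for m is H − K = (8, 4, 8).
Substitute r = (16, -2, 10) + t(8, 4, 8) into the plane: -184 + (-80)t = -124, so t = -3/4.
Intersection: (16, -2, 10) + (-3/4)·(8, 4, 8) = (10, -5, 4).

(10, -5, 4)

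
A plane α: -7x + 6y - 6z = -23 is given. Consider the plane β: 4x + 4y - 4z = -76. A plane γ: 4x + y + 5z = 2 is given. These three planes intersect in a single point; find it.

(-7, -5, 7)

Solving the 3×3 linear system -7x + 6y - 6z = -23, 4x + 4y - 4z = -76, 4x + y + 5z = 2 (e.g. by elimination or Cramer's rule, determinant = -312) gives (-7, -5, 7).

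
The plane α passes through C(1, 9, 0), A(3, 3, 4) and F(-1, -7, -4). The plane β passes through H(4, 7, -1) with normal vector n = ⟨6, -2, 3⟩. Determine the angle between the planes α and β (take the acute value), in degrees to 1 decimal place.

54.9

CA = (2, -6, 4), CF = (-2, -16, -4); a normal to α is CA × CF = (88, 0, -44).
Using C: α has equation 88x - 44z = 88.
β: n·r = n·H gives 6x - 2y + 3z = 7.
cos θ = |n₁·n₂| / (|n₁||n₂|) = |396| / (√9680 · √49).
θ = arccos(0.57499) ≈ 54.9°.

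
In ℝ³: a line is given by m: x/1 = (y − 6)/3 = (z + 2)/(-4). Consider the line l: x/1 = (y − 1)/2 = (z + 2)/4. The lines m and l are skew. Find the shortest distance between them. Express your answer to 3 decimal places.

m has direction (1, 3, -4) through (0, 6, -2).
l has direction (1, 2, 4) through (0, 1, -2).
Common perpendicular direction n = (1, 3, -4) × (1, 2, 4) = (20, -8, -1).
With w = (0, 1, -2) − (0, 6, -2) = (0, -5, 0), w · n = 40.
Distance = |w · n| / |n| = |40| / √465 ≈ 1.855.

1.855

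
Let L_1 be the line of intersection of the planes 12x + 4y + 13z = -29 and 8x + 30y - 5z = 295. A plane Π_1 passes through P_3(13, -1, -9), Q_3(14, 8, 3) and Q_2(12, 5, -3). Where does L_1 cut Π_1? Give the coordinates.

Direction of L_1: (12, 4, 13) × (8, 30, -5) = (-410, 164, 328).
A point on L_1: solving the two plane equations with x = 20 gives (20, 1, -21).
P_3Q_3 = (1, 9, 12), P_3Q_2 = (-1, 6, 6); a normal to Π_1 is P_3Q_3 × P_3Q_2 = (-18, -18, 15).
Using P_3: Π_1 has equation -18x - 18y + 15z = -351.
Substitute r = (20, 1, -21) + t(-410, 164, 328) into the plane: -693 + 9348t = -351, so t = 3/82.
Intersection: (20, 1, -21) + (3/82)·(-410, 164, 328) = (5, 7, -9).

(5, 7, -9)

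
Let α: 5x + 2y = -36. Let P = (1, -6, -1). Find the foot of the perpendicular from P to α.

(-4, -8, -1)

Foot = P − λn with λ = (n·P − d)/|n|² = (-7 − (-36))/29 = 1.
Foot = (1, -6, -1) − 1·(5, 2, 0) = (-4, -8, -1).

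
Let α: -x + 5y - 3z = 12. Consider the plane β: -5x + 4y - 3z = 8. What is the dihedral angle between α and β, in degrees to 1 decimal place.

cos θ = |n₁·n₂| / (|n₁||n₂|) = |34| / (√35 · √50).
θ = arccos(0.81276) ≈ 35.6°.

35.6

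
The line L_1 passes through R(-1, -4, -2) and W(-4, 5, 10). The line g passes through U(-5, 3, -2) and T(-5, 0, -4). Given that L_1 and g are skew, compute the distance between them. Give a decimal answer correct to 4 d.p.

A direction vector for L_1 is W − R = (-3, 9, 12).
A direction vector for g is T − U = (0, -3, -2).
Common perpendicular direction n = (-3, 9, 12) × (0, -3, -2) = (18, -6, 9).
With w = (-5, 3, -2) − (-1, -4, -2) = (-4, 7, 0), w · n = -114.
Distance = |w · n| / |n| = |-114| / √441 ≈ 5.4286.

5.4286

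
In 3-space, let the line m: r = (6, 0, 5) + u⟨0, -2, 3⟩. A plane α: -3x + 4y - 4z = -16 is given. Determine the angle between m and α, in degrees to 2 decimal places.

60.03

sin θ = |n·v| / (|n||v|) = |-20| / (√41 · √13) = 0.86630.
θ ≈ 60.03°.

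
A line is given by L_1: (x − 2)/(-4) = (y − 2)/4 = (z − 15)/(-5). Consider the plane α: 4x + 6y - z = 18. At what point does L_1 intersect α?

L_1 has direction (-4, 4, -5) through (2, 2, 15).
Substitute r = (2, 2, 15) + t(-4, 4, -5) into the plane: 5 + 13t = 18, so t = 1.
Intersection: (2, 2, 15) + 1·(-4, 4, -5) = (-2, 6, 10).

(-2, 6, 10)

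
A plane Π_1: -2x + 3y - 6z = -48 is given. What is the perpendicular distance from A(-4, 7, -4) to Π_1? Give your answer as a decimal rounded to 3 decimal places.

14.429

n·A − d = (-2)·(-4) + (3)·(7) + (-6)·(-4) − (-48) = 101; |n| = √49.
Distance = |101| / √49 = 101/√49 ≈ 14.429.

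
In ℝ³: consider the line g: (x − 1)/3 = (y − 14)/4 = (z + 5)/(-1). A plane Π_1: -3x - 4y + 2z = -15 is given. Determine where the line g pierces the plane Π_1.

g has direction (3, 4, -1) through (1, 14, -5).
Substitute r = (1, 14, -5) + t(3, 4, -1) into the plane: -69 + (-27)t = -15, so t = -2.
Intersection: (1, 14, -5) + (-2)·(3, 4, -1) = (-5, 6, -3).

(-5, 6, -3)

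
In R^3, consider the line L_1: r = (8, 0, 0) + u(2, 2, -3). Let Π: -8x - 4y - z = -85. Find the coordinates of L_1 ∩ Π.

Substitute r = (8, 0, 0) + t(2, 2, -3) into the plane: -64 + (-21)t = -85, so t = 1.
Intersection: (8, 0, 0) + 1·(2, 2, -3) = (10, 2, -3).

(10, 2, -3)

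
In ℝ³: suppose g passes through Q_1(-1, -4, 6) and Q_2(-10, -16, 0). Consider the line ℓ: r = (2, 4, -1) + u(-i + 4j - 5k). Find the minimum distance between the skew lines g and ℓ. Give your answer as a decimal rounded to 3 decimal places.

2.646

A direction vector for g is Q_2 − Q_1 = (-9, -12, -6).
Common perpendicular direction n = (-9, -12, -6) × (-1, 4, -5) = (84, -39, -48).
With w = (2, 4, -1) − (-1, -4, 6) = (3, 8, -7), w · n = 276.
Distance = |w · n| / |n| = |276| / √10881 ≈ 2.646.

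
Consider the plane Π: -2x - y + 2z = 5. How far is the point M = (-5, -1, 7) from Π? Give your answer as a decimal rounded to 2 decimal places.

6.67

n·M − d = (-2)·(-5) + (-1)·(-1) + (2)·(7) − 5 = 20; |n| = √9.
Distance = |20| / √9 = 20/√9 ≈ 6.67.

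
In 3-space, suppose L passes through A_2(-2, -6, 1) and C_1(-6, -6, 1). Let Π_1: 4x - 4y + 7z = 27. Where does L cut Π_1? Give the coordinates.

A direction vector for L is C_1 − A_2 = (-4, 0, 0).
Substitute r = (-2, -6, 1) + t(-4, 0, 0) into the plane: 23 + (-16)t = 27, so t = -1/4.
Intersection: (-2, -6, 1) + (-1/4)·(-4, 0, 0) = (-1, -6, 1).

(-1, -6, 1)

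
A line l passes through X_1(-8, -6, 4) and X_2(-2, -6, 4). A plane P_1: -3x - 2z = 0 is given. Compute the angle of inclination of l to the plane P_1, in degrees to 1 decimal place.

A direction vector for l is X_2 − X_1 = (6, 0, 0).
sin θ = |n·v| / (|n||v|) = |-18| / (√13 · √36) = 0.83205.
θ ≈ 56.3°.

56.3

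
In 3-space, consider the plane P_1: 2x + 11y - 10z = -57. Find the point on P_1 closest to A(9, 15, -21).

(5, -7, -1)

Foot = A − λn with λ = (n·A − d)/|n|² = (393 − (-57))/225 = 2.
Foot = (9, 15, -21) − 2·(2, 11, -10) = (5, -7, -1).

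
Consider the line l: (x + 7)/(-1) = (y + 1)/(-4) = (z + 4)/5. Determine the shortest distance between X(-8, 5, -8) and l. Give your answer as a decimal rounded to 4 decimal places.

l has direction (-1, -4, 5) through (-7, -1, -4).
Taking (-7, -1, -4) on l with direction v = (-1, -4, 5): w = X − (-7, -1, -4) = (-1, 6, -4), and w × v = (14, 9, 10).
Distance = |w × v| / |v| = √377 / √42 ≈ 2.9960.

2.9960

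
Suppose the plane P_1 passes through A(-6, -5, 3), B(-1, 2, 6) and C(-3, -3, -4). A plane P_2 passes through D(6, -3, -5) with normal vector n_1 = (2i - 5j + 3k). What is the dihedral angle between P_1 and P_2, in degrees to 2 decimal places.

AB = (5, 7, 3), AC = (3, 2, -7); a normal to P_1 is AB × AC = (-55, 44, -11).
Using A: P_1 has equation -55x + 44y - 11z = 77.
P_2: n_1·r = n_1·D gives 2x - 5y + 3z = 12.
cos θ = |n₁·n₂| / (|n₁||n₂|) = |-363| / (√5082 · √38).
θ = arccos(0.82603) ≈ 34.31°.

34.31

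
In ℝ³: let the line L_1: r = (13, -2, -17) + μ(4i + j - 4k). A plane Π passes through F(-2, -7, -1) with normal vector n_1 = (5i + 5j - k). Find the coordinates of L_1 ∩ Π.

(-3, -6, -1)

Π: n_1·r = n_1·F gives 5x + 5y - z = -44.
Substitute r = (13, -2, -17) + t(4, 1, -4) into the plane: 72 + 29t = -44, so t = -4.
Intersection: (13, -2, -17) + (-4)·(4, 1, -4) = (-3, -6, -1).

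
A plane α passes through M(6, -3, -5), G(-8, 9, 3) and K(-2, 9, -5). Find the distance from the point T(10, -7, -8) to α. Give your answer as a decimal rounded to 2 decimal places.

MG = (-14, 12, 8), MK = (-8, 12, 0); a normal to α is MG × MK = (-96, -64, -72).
Using M: α has equation -96x - 64y - 72z = -24.
n·T − d = (-96)·(10) + (-64)·(-7) + (-72)·(-8) − (-24) = 88; |n| = √18496.
Distance = |88| / √18496 = 88/√18496 ≈ 0.65.

0.65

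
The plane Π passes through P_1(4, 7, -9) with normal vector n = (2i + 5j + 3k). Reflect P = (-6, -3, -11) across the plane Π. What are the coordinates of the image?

(2, 17, 1)

Π: n·r = n·P_1 gives 2x + 5y + 3z = 16.
λ = (n·P − d)/|n|² = (-60 − 16)/38 = -2.
Reflection = P − 2λn = (-6, -3, -11) − (-4)·(2, 5, 3) = (2, 17, 1).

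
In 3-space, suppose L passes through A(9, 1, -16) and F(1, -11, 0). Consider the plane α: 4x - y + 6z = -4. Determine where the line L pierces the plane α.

(3, -8, -4)

A direction vector for L is F − A = (-8, -12, 16).
Substitute r = (9, 1, -16) + t(-8, -12, 16) into the plane: -61 + 76t = -4, so t = 3/4.
Intersection: (9, 1, -16) + (3/4)·(-8, -12, 16) = (3, -8, -4).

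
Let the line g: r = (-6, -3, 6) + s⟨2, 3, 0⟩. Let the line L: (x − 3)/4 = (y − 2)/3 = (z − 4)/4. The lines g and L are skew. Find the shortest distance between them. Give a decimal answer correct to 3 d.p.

L has direction (4, 3, 4) through (3, 2, 4).
Common perpendicular direction n = (2, 3, 0) × (4, 3, 4) = (12, -8, -6).
With w = (3, 2, 4) − (-6, -3, 6) = (9, 5, -2), w · n = 80.
Distance = |w · n| / |n| = |80| / √244 ≈ 5.121.

5.121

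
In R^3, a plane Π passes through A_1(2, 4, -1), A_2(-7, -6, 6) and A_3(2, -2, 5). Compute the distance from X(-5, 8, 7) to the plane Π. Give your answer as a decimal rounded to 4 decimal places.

A_1A_2 = (-9, -10, 7), A_1A_3 = (0, -6, 6); a normal to Π is A_1A_2 × A_1A_3 = (-18, 54, 54).
Using A_1: Π has equation -18x + 54y + 54z = 126.
n·X − d = (-18)·(-5) + (54)·(8) + (54)·(7) − 126 = 774; |n| = √6156.
Distance = |774| / √6156 = 774/√6156 ≈ 9.8649.

9.8649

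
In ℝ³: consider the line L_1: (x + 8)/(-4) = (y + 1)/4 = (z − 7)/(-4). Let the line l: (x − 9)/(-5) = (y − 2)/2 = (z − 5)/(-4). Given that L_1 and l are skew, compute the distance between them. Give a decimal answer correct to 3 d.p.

L_1 has direction (-4, 4, -4) through (-8, -1, 7).
l has direction (-5, 2, -4) through (9, 2, 5).
Common perpendicular direction n = (-4, 4, -4) × (-5, 2, -4) = (-8, 4, 12).
With w = (9, 2, 5) − (-8, -1, 7) = (17, 3, -2), w · n = -148.
Distance = |w · n| / |n| = |-148| / √224 ≈ 9.889.

9.889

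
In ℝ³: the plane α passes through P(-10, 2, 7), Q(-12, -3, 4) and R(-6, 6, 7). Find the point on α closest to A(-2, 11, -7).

PQ = (-2, -5, -3), PR = (4, 4, 0); a normal to α is PQ × PR = (12, -12, 12).
Using P: α has equation 12x - 12y + 12z = -60.
Foot = A − λn with λ = (n·A − d)/|n|² = (-240 − (-60))/432 = -5/12.
Foot = (-2, 11, -7) − (-5/12)·(12, -12, 12) = (3, 6, -2).

(3, 6, -2)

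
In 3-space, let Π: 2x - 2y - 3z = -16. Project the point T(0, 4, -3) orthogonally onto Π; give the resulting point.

(-2, 6, 0)

Foot = T − λn with λ = (n·T − d)/|n|² = (1 − (-16))/17 = 1.
Foot = (0, 4, -3) − 1·(2, -2, -3) = (-2, 6, 0).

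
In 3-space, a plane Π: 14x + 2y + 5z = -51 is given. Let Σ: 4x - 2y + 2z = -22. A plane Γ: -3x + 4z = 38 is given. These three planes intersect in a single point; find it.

(-6, 4, 5)

Solving the 3×3 linear system 14x + 2y + 5z = -51, 4x - 2y + 2z = -22, -3x + 4z = 38 (e.g. by elimination or Cramer's rule, determinant = -186) gives (-6, 4, 5).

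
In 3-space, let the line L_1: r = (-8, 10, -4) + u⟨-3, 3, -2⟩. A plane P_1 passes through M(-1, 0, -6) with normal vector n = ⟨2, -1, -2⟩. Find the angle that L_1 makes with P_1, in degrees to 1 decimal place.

20.8

P_1: n·r = n·M gives 2x - y - 2z = 10.
sin θ = |n·v| / (|n||v|) = |-5| / (√9 · √22) = 0.35533.
θ ≈ 20.8°.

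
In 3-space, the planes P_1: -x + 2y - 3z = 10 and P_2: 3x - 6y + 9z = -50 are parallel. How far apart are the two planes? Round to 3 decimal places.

Rescale P_2 by 1/(-3): -x + 2y - 3z = 50/3. Then distance = |10 − (50/3)| / √14 ≈ 1.782.

1.782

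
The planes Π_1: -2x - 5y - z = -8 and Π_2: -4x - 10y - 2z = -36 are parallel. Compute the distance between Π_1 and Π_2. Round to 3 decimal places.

Rescale Π_2 by 1/2: -2x - 5y - z = -18. Then distance = |-8 − (-18)| / √30 ≈ 1.826.

1.826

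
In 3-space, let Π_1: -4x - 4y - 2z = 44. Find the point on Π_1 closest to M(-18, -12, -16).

(-6, 0, -10)

Foot = M − λn with λ = (n·M − d)/|n|² = (152 − 44)/36 = 3.
Foot = (-18, -12, -16) − 3·(-4, -4, -2) = (-6, 0, -10).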